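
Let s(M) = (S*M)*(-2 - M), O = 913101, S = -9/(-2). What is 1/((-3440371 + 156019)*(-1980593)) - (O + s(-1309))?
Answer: 44141274815078185921/6504964580736 ≈ 6.7858e+6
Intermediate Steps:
S = 9/2 (S = -9*(-½) = 9/2 ≈ 4.5000)
s(M) = 9*M*(-2 - M)/2 (s(M) = (9*M/2)*(-2 - M) = 9*M*(-2 - M)/2)
1/((-3440371 + 156019)*(-1980593)) - (O + s(-1309)) = 1/((-3440371 + 156019)*(-1980593)) - (913101 - 9/2*(-1309)*(2 - 1309)) = -1/1980593/(-3284352) - (913101 - 9/2*(-1309)*(-1307)) = -1/3284352*(-1/1980593) - (913101 - 15397767/2) = 1/6504964580736 - 1*(-13571565/2) = 1/6504964580736 + 13571565/2 = 44141274815078185921/6504964580736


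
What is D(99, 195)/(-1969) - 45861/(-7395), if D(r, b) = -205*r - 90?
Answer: 80349128/4853585 ≈ 16.555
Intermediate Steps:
D(r, b) = -90 - 205*r
D(99, 195)/(-1969) - 45861/(-7395) = (-90 - 205*99)/(-1969) - 45861/(-7395) = (-90 - 20295)*(-1/1969) - 45861*(-1/7395) = -20385*(-1/1969) + 15287/2465 = 20385/1969 + 15287/2465 = 80349128/4853585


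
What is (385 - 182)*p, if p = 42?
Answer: 8526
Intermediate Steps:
(385 - 182)*p = (385 - 182)*42 = 203*42 = 8526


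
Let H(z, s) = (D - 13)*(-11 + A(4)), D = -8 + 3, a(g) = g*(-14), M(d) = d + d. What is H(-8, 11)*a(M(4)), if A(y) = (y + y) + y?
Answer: 2016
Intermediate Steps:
M(d) = 2*d
a(g) = -14*g
A(y) = 3*y (A(y) = 2*y + y = 3*y)
D = -5
H(z, s) = -18 (H(z, s) = (-5 - 13)*(-11 + 3*4) = -18*(-11 + 12) = -18*1 = -18)
H(-8, 11)*a(M(4)) = -(-252)*2*4 = -(-252)*8 = -18*(-112) = 2016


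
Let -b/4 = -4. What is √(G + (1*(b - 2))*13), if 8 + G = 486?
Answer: 2*√165 ≈ 25.690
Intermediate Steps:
G = 478 (G = -8 + 486 = 478)
b = 16 (b = -4*(-4) = 16)
√(G + (1*(b - 2))*13) = √(478 + (1*(16 - 2))*13) = √(478 + (1*14)*13) = √(478 + 14*13) = √(478 + 182) = √660 = 2*√165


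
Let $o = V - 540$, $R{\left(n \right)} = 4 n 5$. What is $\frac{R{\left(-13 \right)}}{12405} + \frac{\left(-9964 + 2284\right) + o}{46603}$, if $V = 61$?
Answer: $- \frac{22665835}{115622043} \approx -0.19603$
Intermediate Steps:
$R{\left(n \right)} = 20 n$
$o = -479$ ($o = 61 - 540 = -479$)
$\frac{R{\left(-13 \right)}}{12405} + \frac{\left(-9964 + 2284\right) + o}{46603} = \frac{20 \left(-13\right)}{12405} + \frac{\left(-9964 + 2284\right) - 479}{46603} = \left(-260\right) \frac{1}{12405} + \left(-7680 - 479\right) \frac{1}{46603} = - \frac{52}{2481} - \frac{8159}{46603} = - \frac{22665835}{115622043}$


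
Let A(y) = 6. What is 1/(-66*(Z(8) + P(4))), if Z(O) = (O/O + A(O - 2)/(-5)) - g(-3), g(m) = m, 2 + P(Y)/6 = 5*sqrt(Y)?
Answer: -5/16764 ≈ -0.00029826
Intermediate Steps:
P(Y) = -12 + 30*sqrt(Y) (P(Y) = -12 + 6*(5*sqrt(Y)) = -12 + 30*sqrt(Y))
Z(O) = 14/5 (Z(O) = (O/O + 6/(-5)) - 1*(-3) = (1 + 6*(-1/5)) + 3 = (1 - 6/5) + 3 = -1/5 + 3 = 14/5)
1/(-66*(Z(8) + P(4))) = 1/(-66*(14/5 + (-12 + 30*sqrt(4)))) = 1/(-66*(14/5 + (-12 + 30*2))) = 1/(-66*(14/5 + (-12 + 60))) = 1/(-66*(14/5 + 48)) = 1/(-66*254/5) = 1/(-16764/5) = -5/16764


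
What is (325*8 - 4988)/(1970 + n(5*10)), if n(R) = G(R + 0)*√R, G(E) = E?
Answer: -235218/187795 + 5970*√2/37559 ≈ -1.0277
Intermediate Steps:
n(R) = R^(3/2) (n(R) = (R + 0)*√R = R*√R = R^(3/2))
(325*8 - 4988)/(1970 + n(5*10)) = (325*8 - 4988)/(1970 + (5*10)^(3/2)) = (2600 - 4988)/(1970 + 50^(3/2)) = -2388/(1970 + 250*√2)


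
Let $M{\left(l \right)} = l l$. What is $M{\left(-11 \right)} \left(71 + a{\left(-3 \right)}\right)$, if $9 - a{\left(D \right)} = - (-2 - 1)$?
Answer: $9317$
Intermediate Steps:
$M{\left(l \right)} = l^{2}$
$a{\left(D \right)} = 6$ ($a{\left(D \right)} = 9 - - (-2 - 1) = 9 - \left(-1\right) \left(-3\right) = 9 - 3 = 6$)
$M{\left(-11 \right)} \left(71 + a{\left(-3 \right)}\right) = \left(-11\right)^{2} \left(71 + 6\right) = 121 \cdot 77 = 9317$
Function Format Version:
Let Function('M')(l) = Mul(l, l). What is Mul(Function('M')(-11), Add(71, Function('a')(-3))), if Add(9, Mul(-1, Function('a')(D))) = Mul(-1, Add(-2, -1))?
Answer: 9317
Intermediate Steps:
Function('M')(l) = Pow(l, 2)
Function('a')(D) = 6 (Function('a')(D) = Add(9, Mul(-1, Mul(-1, Add(-2, -1)))) = Add(9, Mul(-1, Mul(-1, -3))) = Add(9, Mul(-1, 3)) = Add(9, -3) = 6)
Mul(Function('M')(-11), Add(71, Function('a')(-3))) = Mul(Pow(-11, 2), Add(71, 6)) = Mul(121, 77) = 9317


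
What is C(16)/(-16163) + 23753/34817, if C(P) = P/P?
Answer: 383884922/562747171 ≈ 0.68216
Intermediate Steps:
C(P) = 1
C(16)/(-16163) + 23753/34817 = 1/(-16163) + 23753/34817 = 1*(-1/16163) + 23753*(1/34817) = -1/16163 + 23753/34817 = 383884922/562747171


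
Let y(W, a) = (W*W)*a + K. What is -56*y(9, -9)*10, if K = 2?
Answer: 407120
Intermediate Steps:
y(W, a) = 2 + a*W² (y(W, a) = (W*W)*a + 2 = W²*a + 2 = a*W² + 2 = 2 + a*W²)
-56*y(9, -9)*10 = -56*(2 - 9*9²)*10 = -56*(2 - 9*81)*10 = -56*(2 - 729)*10 = -56*(-727)*10 = 40712*10 = 407120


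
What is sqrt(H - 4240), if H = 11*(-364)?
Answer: 6*I*sqrt(229) ≈ 90.797*I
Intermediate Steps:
H = -4004
sqrt(H - 4240) = sqrt(-4004 - 4240) = sqrt(-8244) = 6*I*sqrt(229)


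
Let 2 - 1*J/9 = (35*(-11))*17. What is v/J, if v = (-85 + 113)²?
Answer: 784/58923 ≈ 0.013306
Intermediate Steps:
v = 784 (v = 28² = 784)
J = 58923 (J = 18 - 9*35*(-11)*17 = 18 - (-3465)*17 = 18 - 9*(-6545) = 18 + 58905 = 58923)
v/J = 784/58923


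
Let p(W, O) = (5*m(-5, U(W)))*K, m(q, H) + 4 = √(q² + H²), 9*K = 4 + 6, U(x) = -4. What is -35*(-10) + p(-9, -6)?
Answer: 2950/9 + 50*√41/9 ≈ 363.35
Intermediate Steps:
K = 10/9 (K = (4 + 6)/9 = (⅑)*10 = 10/9 ≈ 1.1111)
m(q, H) = -4 + √(H² + q²) (m(q, H) = -4 + √(q² + H²) = -4 + √(H² + q²))
p(W, O) = -200/9 + 50*√41/9 (p(W, O) = (5*(-4 + √((-4)² + (-5)²)))*(10/9) = (5*(-4 + √(16 + 25)))*(10/9) = (5*(-4 + √41))*(10/9) = (-20 + 5*√41)*(10/9) = -200/9 + 50*√41/9)
-35*(-10) + p(-9, -6) = -35*(-10) + (-200/9 + 50*√41/9) = 350 + (-200/9 + 50*√41/9) = 2950/9 + 50*√41/9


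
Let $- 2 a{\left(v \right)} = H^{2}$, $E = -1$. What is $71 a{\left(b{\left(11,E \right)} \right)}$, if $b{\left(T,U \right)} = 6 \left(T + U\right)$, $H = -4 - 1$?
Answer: $- \frac{1775}{2} \approx -887.5$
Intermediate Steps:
$H = -5$
$b{\left(T,U \right)} = 6 T + 6 U$
$a{\left(v \right)} = - \frac{25}{2}$ ($a{\left(v \right)} = - \frac{\left(-5\right)^{2}}{2} = \left(- \frac{1}{2}\right) 25 = - \frac{25}{2}$)
$71 a{\left(b{\left(11,E \right)} \right)} = 71 \left(- \frac{25}{2}\right) = - \frac{1775}{2}$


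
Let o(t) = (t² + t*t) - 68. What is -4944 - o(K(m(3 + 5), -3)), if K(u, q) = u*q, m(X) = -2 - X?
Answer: -6676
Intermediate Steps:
K(u, q) = q*u
o(t) = -68 + 2*t² (o(t) = (t² + t²) - 68 = 2*t² - 68 = -68 + 2*t²)
-4944 - o(K(m(3 + 5), -3)) = -4944 - (-68 + 2*(-3*(-2 - (3 + 5)))²) = -4944 - (-68 + 2*(-3*(-2 - 1*8))²) = -4944 - (-68 + 2*(-3*(-2 - 8))²) = -4944 - (-68 + 2*(-3*(-10))²) = -4944 - (-68 + 2*30²) = -4944 - (-68 + 2*900) = -4944 - (-68 + 1800) = -4944 - 1*1732 = -4944 - 1732 = -6676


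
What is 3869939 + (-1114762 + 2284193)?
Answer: 5039370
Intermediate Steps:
3869939 + (-1114762 + 2284193) = 3869939 + 1169431 = 5039370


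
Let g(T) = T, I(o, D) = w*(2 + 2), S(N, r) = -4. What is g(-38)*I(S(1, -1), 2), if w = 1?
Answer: -152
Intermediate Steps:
I(o, D) = 4 (I(o, D) = 1*(2 + 2) = 1*4 = 4)
g(-38)*I(S(1, -1), 2) = -38*4 = -152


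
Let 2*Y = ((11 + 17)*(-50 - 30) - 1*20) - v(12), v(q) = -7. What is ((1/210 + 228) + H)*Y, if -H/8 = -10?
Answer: -48575431/140 ≈ -3.4697e+5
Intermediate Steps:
H = 80 (H = -8*(-10) = 80)
Y = -2253/2 (Y = (((11 + 17)*(-50 - 30) - 1*20) - 1*(-7))/2 = ((28*(-80) - 20) + 7)/2 = ((-2240 - 20) + 7)/2 = (-2260 + 7)/2 = (½)*(-2253) = -2253/2 ≈ -1126.5)
((1/210 + 228) + H)*Y = ((1/210 + 228) + 80)*(-2253/2) = (47881/210 + 80)*(-2253/2) = (64681/210)*(-2253/2) = -48575431/140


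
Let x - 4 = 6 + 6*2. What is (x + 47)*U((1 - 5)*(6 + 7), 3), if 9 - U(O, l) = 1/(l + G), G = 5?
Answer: 4899/8 ≈ 612.38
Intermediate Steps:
U(O, l) = 9 - 1/(5 + l) (U(O, l) = 9 - 1/(l + 5) = 9 - 1/(5 + l))
x = 22 (x = 4 + (6 + 6*2) = 4 + (6 + 12) = 4 + 18 = 22)
(x + 47)*U((1 - 5)*(6 + 7), 3) = (22 + 47)*((44 + 9*3)/(5 + 3)) = 69*((44 + 27)/8) = 69*((1/8)*71) = 69*(71/8) = 4899/8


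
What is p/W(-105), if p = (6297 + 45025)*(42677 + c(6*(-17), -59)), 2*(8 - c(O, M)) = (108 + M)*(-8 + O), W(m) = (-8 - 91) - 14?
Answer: -2328992360/113 ≈ -2.0611e+7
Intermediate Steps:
W(m) = -113 (W(m) = -99 - 14 = -113)
c(O, M) = 8 - (-8 + O)*(108 + M)/2 (c(O, M) = 8 - (108 + M)*(-8 + O)/2 = 8 - (-8 + O)*(108 + M)/2)
p = 2328992360 (p = (6297 + 45025)*(42677 + (440 - 324*(-17) + 4*(-59) - ½*(-59)*6*(-17))) = 51322*(42677 + (440 - 54*(-102) - 236 - ½*(-59)*(-102))) = 51322*(42677 + (440 + 5508 - 236 - 3009)) = 51322*(42677 + 2703) = 51322*45380 = 2328992360)
p/W(-105) = 2328992360/(-113) = 2328992360*(-1/113) = -2328992360/113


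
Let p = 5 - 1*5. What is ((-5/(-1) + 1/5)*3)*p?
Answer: 0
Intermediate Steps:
p = 0 (p = 5 - 5 = 0)
((-5/(-1) + 1/5)*3)*p = ((-5/(-1) + 1/5)*3)*0 = ((-5*(-1) + 1*(⅕))*3)*0 = ((5 + ⅕)*3)*0 = ((26/5)*3)*0 = (78/5)*0 = 0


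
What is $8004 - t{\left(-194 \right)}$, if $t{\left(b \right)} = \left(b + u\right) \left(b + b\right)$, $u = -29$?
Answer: $-78520$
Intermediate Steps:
$t{\left(b \right)} = 2 b \left(-29 + b\right)$ ($t{\left(b \right)} = \left(b - 29\right) \left(b + b\right) = \left(-29 + b\right) 2 b = 2 b \left(-29 + b\right)$)
$8004 - t{\left(-194 \right)} = 8004 - 2 \left(-194\right) \left(-29 - 194\right) = 8004 - 2 \left(-194\right) \left(-223\right) = 8004 - 86524 = -78520$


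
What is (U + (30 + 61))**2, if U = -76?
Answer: 225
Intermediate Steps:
(U + (30 + 61))**2 = (-76 + (30 + 61))**2 = (-76 + 91)**2 = 15**2 = 225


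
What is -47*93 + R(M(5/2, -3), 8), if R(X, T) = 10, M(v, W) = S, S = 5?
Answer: -4361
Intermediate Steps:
M(v, W) = 5
-47*93 + R(M(5/2, -3), 8) = -47*93 + 10 = -4371 + 10 = -4361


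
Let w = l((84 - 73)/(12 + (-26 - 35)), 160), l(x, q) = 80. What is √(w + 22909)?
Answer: √22989 ≈ 151.62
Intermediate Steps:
w = 80
√(w + 22909) = √(80 + 22909) = √22989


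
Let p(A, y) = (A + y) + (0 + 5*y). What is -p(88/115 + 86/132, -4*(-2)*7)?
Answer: -2560993/7590 ≈ -337.42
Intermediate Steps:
p(A, y) = A + 6*y (p(A, y) = (A + y) + 5*y = A + 6*y)
-p(88/115 + 86/132, -4*(-2)*7) = -((88/115 + 86/132) + 6*(-4*(-2)*7)) = -((88*(1/115) + 86*(1/132)) + 6*(8*7)) = -((88/115 + 43/66) + 6*56) = -(10753/7590 + 336) = -1*2560993/7590 = -2560993/7590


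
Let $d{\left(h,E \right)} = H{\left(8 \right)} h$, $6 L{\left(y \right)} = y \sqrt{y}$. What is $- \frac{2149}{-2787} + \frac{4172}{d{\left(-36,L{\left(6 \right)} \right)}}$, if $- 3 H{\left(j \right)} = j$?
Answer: $\frac{328713}{7432} \approx 44.229$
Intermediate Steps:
$H{\left(j \right)} = - \frac{j}{3}$
$L{\left(y \right)} = \frac{y^{\frac{3}{2}}}{6}$ ($L{\left(y \right)} = \frac{y \sqrt{y}}{6} = \frac{y^{\frac{3}{2}}}{6}$)
$d{\left(h,E \right)} = - \frac{8 h}{3}$ ($d{\left(h,E \right)} = \left(- \frac{1}{3}\right) 8 h = - \frac{8 h}{3}$)
$- \frac{2149}{-2787} + \frac{4172}{d{\left(-36,L{\left(6 \right)} \right)}} = - \frac{2149}{-2787} + \frac{4172}{\left(- \frac{8}{3}\right) \left(-36\right)} = \left(-2149\right) \left(- \frac{1}{2787}\right) + \frac{4172}{96} = \frac{2149}{2787} + 4172 \cdot \frac{1}{96} = \frac{2149}{2787} + \frac{1043}{24} = \frac{328713}{7432}$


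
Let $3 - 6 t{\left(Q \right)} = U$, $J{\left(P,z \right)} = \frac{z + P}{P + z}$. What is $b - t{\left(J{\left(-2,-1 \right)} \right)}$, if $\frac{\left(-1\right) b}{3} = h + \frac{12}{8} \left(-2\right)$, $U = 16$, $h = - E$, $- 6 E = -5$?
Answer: $\frac{41}{3} \approx 13.667$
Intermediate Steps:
$E = \frac{5}{6}$ ($E = \left(- \frac{1}{6}\right) \left(-5\right) = \frac{5}{6} \approx 0.83333$)
$h = - \frac{5}{6}$ ($h = \left(-1\right) \frac{5}{6} = - \frac{5}{6} \approx -0.83333$)
$J{\left(P,z \right)} = 1$ ($J{\left(P,z \right)} = \frac{P + z}{P + z} = 1$)
$t{\left(Q \right)} = - \frac{13}{6}$ ($t{\left(Q \right)} = \frac{1}{2} - \frac{8}{3} = - \frac{13}{6}$)
$b = \frac{23}{2}$ ($b = - 3 \left(- \frac{5}{6} + \frac{12}{8} \left(-2\right)\right) = - 3 \left(- \frac{5}{6} + 12 \cdot \frac{1}{8} \left(-2\right)\right) = - 3 \left(- \frac{5}{6} + \frac{3}{2} \left(-2\right)\right) = - 3 \left(- \frac{5}{6} - 3\right) = \left(-3\right) \left(- \frac{23}{6}\right) = \frac{23}{2} \approx 11.5$)
$b - t{\left(J{\left(-2,-1 \right)} \right)} = \frac{23}{2} - - \frac{13}{6} = \frac{23}{2} + \frac{13}{6} = \frac{41}{3}$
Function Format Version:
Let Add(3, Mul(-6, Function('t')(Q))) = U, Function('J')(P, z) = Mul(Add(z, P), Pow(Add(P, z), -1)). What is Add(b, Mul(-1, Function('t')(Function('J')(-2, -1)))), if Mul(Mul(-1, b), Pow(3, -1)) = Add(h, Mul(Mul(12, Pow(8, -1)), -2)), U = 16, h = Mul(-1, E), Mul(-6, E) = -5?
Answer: Rational(41, 3) ≈ 13.667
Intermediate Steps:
E = Rational(5, 6) (E = Mul(Rational(-1, 6), -5) = Rational(5, 6) ≈ 0.83333)
h = Rational(-5, 6) (h = Mul(-1, Rational(5, 6)) = Rational(-5, 6) ≈ -0.83333)
Function('J')(P, z) = 1 (Function('J')(P, z) = Mul(Add(P, z), Pow(Add(P, z), -1)) = 1)
Function('t')(Q) = Rational(-13, 6) (Function('t')(Q) = Add(Rational(1, 2), Mul(Rational(-1, 6), 16)) = Add(Rational(1, 2), Rational(-8, 3)) = Rational(-13, 6))
b = Rational(23, 2) (b = Mul(-3, Add(Rational(-5, 6), Mul(Mul(12, Pow(8, -1)), -2))) = Mul(-3, Add(Rational(-5, 6), Mul(Mul(12, Rational(1, 8)), -2))) = Mul(-3, Add(Rational(-5, 6), Mul(Rational(3, 2), -2))) = Mul(-3, Add(Rational(-5, 6), -3)) = Mul(-3, Rational(-23, 6)) = Rational(23, 2) ≈ 11.500)
Add(b, Mul(-1, Function('t')(Function('J')(-2, -1)))) = Add(Rational(23, 2), Mul(-1, Rational(-13, 6))) = Add(Rational(23, 2), Rational(13, 6)) = Rational(41, 3)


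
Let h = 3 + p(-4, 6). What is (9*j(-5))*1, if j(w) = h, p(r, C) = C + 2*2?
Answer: 117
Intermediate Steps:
p(r, C) = 4 + C (p(r, C) = C + 4 = 4 + C)
h = 13 (h = 3 + (4 + 6) = 3 + 10 = 13)
j(w) = 13
(9*j(-5))*1 = (9*13)*1 = 117*1 = 117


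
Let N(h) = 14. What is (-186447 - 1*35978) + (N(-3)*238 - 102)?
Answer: -219195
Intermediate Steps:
(-186447 - 1*35978) + (N(-3)*238 - 102) = (-186447 - 1*35978) + (14*238 - 102) = (-186447 - 35978) + (3332 - 102) = -222425 + 3230 = -219195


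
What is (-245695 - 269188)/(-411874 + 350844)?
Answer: 514883/61030 ≈ 8.4366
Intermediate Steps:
(-245695 - 269188)/(-411874 + 350844) = -514883/(-61030) = -514883*(-1/61030) = 514883/61030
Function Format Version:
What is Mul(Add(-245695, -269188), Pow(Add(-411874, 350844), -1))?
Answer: Rational(514883, 61030) ≈ 8.4366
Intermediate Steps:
Mul(Add(-245695, -269188), Pow(Add(-411874, 350844), -1)) = Mul(-514883, Pow(-61030, -1)) = Mul(-514883, Rational(-1, 61030)) = Rational(514883, 61030)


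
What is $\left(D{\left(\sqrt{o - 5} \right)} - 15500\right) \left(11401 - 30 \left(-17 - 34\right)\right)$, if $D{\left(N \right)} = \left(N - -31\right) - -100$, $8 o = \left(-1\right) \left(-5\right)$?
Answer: $-198736539 + \frac{12931 i \sqrt{70}}{4} \approx -1.9874 \cdot 10^{8} + 27047.0 i$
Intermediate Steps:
$o = \frac{5}{8}$ ($o = \frac{\left(-1\right) \left(-5\right)}{8} = \frac{1}{8} \cdot 5 = \frac{5}{8} \approx 0.625$)
$D{\left(N \right)} = 131 + N$ ($D{\left(N \right)} = \left(N + 31\right) + 100 = \left(31 + N\right) + 100 = 131 + N$)
$\left(D{\left(\sqrt{o - 5} \right)} - 15500\right) \left(11401 - 30 \left(-17 - 34\right)\right) = \left(\left(131 + \sqrt{\frac{5}{8} - 5}\right) - 15500\right) \left(11401 - 30 \left(-17 - 34\right)\right) = \left(\left(131 + \sqrt{- \frac{35}{8}}\right) - 15500\right) \left(11401 - -1530\right) = \left(\left(131 + \frac{i \sqrt{70}}{4}\right) - 15500\right) \left(11401 + 1530\right) = \left(-15369 + \frac{i \sqrt{70}}{4}\right) 12931 = -198736539 + \frac{12931 i \sqrt{70}}{4}$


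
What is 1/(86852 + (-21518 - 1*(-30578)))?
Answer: 1/95912 ≈ 1.0426e-5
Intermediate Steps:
1/(86852 + (-21518 - 1*(-30578))) = 1/(86852 + (-21518 + 30578)) = 1/(86852 + 9060) = 1/95912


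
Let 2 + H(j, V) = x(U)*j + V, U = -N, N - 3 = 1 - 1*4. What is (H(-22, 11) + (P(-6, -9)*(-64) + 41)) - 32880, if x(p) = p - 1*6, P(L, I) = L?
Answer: -32314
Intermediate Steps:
N = 0 (N = 3 + (1 - 1*4) = 3 + (1 - 4) = 3 - 3 = 0)
U = 0 (U = -1*0 = 0)
x(p) = -6 + p (x(p) = p - 6 = -6 + p)
H(j, V) = -2 + V - 6*j (H(j, V) = -2 + ((-6 + 0)*j + V) = -2 + (-6*j + V) = -2 + (V - 6*j) = -2 + V - 6*j)
(H(-22, 11) + (P(-6, -9)*(-64) + 41)) - 32880 = ((-2 + 11 - 6*(-22)) + (-6*(-64) + 41)) - 32880 = ((-2 + 11 + 132) + (384 + 41)) - 32880 = (141 + 425) - 32880 = 566 - 32880 = -32314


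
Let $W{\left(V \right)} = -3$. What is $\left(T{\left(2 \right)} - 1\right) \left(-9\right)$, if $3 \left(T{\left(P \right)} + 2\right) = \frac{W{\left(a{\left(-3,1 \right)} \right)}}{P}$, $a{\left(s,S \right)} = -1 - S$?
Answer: $\frac{63}{2} \approx 31.5$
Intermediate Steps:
$T{\left(P \right)} = -2 - \frac{1}{P}$ ($T{\left(P \right)} = -2 + \frac{\left(-3\right) \frac{1}{P}}{3} = -2 - \frac{1}{P}$)
$\left(T{\left(2 \right)} - 1\right) \left(-9\right) = \left(\left(-2 - \frac{1}{2}\right) - 1\right) \left(-9\right) = \left(- \frac{5}{2} - 1\right) \left(-9\right) = \left(- \frac{7}{2}\right) \left(-9\right) = \frac{63}{2}$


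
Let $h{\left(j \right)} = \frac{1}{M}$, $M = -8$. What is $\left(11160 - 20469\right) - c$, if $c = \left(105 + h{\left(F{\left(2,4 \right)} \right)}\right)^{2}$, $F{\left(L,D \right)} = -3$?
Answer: $- \frac{1299697}{64} \approx -20308.0$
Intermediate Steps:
$h{\left(j \right)} = - \frac{1}{8}$ ($h{\left(j \right)} = \frac{1}{-8} = - \frac{1}{8}$)
$c = \frac{703921}{64}$ ($c = \left(105 - \frac{1}{8}\right)^{2} = \left(\frac{839}{8}\right)^{2} = \frac{703921}{64} \approx 10999.0$)
$\left(11160 - 20469\right) - c = \left(11160 - 20469\right) - \frac{703921}{64} = -9309 - \frac{703921}{64} = - \frac{1299697}{64}$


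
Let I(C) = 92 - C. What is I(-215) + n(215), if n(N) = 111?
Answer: 418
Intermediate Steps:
I(-215) + n(215) = (92 - 1*(-215)) + 111 = (92 + 215) + 111 = 307 + 111 = 418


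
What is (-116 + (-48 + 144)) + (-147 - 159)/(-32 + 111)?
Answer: -1886/79 ≈ -23.873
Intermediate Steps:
(-116 + (-48 + 144)) + (-147 - 159)/(-32 + 111) = (-116 + 96) - 306/79 = -20 - 306*1/79 = -20 - 306/79 = -1886/79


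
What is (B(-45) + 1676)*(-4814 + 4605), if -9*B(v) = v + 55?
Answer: -3150466/9 ≈ -3.5005e+5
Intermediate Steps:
B(v) = -55/9 - v/9 (B(v) = -(v + 55)/9 = -(55 + v)/9 = -55/9 - v/9)
(B(-45) + 1676)*(-4814 + 4605) = ((-55/9 - ⅑*(-45)) + 1676)*(-4814 + 4605) = ((-55/9 + 5) + 1676)*(-209) = (-10/9 + 1676)*(-209) = (15074/9)*(-209) = -3150466/9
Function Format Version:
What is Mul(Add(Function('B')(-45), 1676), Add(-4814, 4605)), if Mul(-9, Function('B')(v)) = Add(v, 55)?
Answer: Rational(-3150466, 9) ≈ -3.5005e+5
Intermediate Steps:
Function('B')(v) = Add(Rational(-55, 9), Mul(Rational(-1, 9), v)) (Function('B')(v) = Mul(Rational(-1, 9), Add(v, 55)) = Mul(Rational(-1, 9), Add(55, v)) = Add(Rational(-55, 9), Mul(Rational(-1, 9), v)))
Mul(Add(Function('B')(-45), 1676), Add(-4814, 4605)) = Mul(Add(Add(Rational(-55, 9), Mul(Rational(-1, 9), -45)), 1676), Add(-4814, 4605)) = Mul(Add(Add(Rational(-55, 9), 5), 1676), -209) = Mul(Add(Rational(-10, 9), 1676), -209) = Mul(Rational(15074, 9), -209) = Rational(-3150466, 9)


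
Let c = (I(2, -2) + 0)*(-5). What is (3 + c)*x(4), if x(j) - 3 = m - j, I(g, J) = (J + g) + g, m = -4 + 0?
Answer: 35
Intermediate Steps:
m = -4
I(g, J) = J + 2*g
x(j) = -1 - j (x(j) = 3 + (-4 - j) = -1 - j)
c = -10 (c = ((-2 + 2*2) + 0)*(-5) = ((-2 + 4) + 0)*(-5) = (2 + 0)*(-5) = 2*(-5) = -10)
(3 + c)*x(4) = (3 - 10)*(-1 - 1*4) = -7*(-1 - 4) = -7*(-5) = 35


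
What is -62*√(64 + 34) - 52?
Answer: -52 - 434*√2 ≈ -665.77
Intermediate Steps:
-62*√(64 + 34) - 52 = -434*√2 - 52 = -52 - 434*√2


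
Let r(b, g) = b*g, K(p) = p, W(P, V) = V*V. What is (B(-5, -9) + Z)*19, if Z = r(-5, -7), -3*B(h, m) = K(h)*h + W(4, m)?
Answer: -19/3 ≈ -6.3333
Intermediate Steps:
W(P, V) = V**2
B(h, m) = -h**2/3 - m**2/3 (B(h, m) = -(h*h + m**2)/3 = -(h**2 + m**2)/3 = -h**2/3 - m**2/3)
Z = 35 (Z = -5*(-7) = 35)
(B(-5, -9) + Z)*19 = ((-1/3*(-5)**2 - 1/3*(-9)**2) + 35)*19 = ((-1/3*25 - 1/3*81) + 35)*19 = ((-25/3 - 27) + 35)*19 = (-106/3 + 35)*19 = -1/3*19 = -19/3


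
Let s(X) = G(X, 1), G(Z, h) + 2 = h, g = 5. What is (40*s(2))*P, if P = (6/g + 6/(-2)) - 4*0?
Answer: 72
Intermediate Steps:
G(Z, h) = -2 + h
s(X) = -1 (s(X) = -2 + 1 = -1)
P = -9/5 (P = (6/5 + 6/(-2)) - 4*0 = (6*(⅕) + 6*(-½)) + 0 = (6/5 - 3) + 0 = -9/5 + 0 = -9/5 ≈ -1.8000)
(40*s(2))*P = (40*(-1))*(-9/5) = -40*(-9/5) = 72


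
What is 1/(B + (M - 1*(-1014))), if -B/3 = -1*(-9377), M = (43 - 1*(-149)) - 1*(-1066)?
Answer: -1/25859 ≈ -3.8671e-5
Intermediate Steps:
M = 1258 (M = (43 + 149) + 1066 = 192 + 1066 = 1258)
B = -28131 (B = -(-3)*(-9377) = -3*9377 = -28131)
1/(B + (M - 1*(-1014))) = 1/(-28131 + (1258 - 1*(-1014))) = 1/(-28131 + (1258 + 1014)) = 1/(-28131 + 2272) = 1/(-25859) = -1/25859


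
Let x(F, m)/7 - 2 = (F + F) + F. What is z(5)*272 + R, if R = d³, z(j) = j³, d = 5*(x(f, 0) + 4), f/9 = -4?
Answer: -50243375000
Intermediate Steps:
f = -36 (f = 9*(-4) = -36)
x(F, m) = 14 + 21*F (x(F, m) = 14 + 7*((F + F) + F) = 14 + 7*(2*F + F) = 14 + 7*(3*F) = 14 + 21*F)
d = -3690 (d = 5*((14 + 21*(-36)) + 4) = 5*((14 - 756) + 4) = 5*(-742 + 4) = 5*(-738) = -3690)
R = -50243409000 (R = (-3690)³ = -50243409000)
z(5)*272 + R = 5³*272 - 50243409000 = 125*272 - 50243409000 = 34000 - 50243409000 = -50243375000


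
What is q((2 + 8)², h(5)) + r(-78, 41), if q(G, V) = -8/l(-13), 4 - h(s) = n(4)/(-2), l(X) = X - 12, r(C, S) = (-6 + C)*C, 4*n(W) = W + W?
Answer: 163808/25 ≈ 6552.3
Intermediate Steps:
n(W) = W/2 (n(W) = (W + W)/4 = (2*W)/4 = W/2)
r(C, S) = C*(-6 + C)
l(X) = -12 + X
h(s) = 5 (h(s) = 4 - (½)*4/(-2) = 4 - 2*(-1)/2 = 4 - 1*(-1) = 4 + 1 = 5)
q(G, V) = 8/25 (q(G, V) = -8/(-12 - 13) = -8/(-25) = -8*(-1/25) = 8/25)
q((2 + 8)², h(5)) + r(-78, 41) = 8/25 - 78*(-6 - 78) = 8/25 - 78*(-84) = 8/25 + 6552 = 163808/25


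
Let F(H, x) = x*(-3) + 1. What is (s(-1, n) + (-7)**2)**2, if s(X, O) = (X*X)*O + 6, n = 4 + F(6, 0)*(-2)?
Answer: 3249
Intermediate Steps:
F(H, x) = 1 - 3*x (F(H, x) = -3*x + 1 = 1 - 3*x)
n = 2 (n = 4 + (1 - 3*0)*(-2) = 4 + (1 + 0)*(-2) = 4 + 1*(-2) = 4 - 2 = 2)
s(X, O) = 6 + O*X**2 (s(X, O) = X**2*O + 6 = O*X**2 + 6 = 6 + O*X**2)
(s(-1, n) + (-7)**2)**2 = ((6 + 2*(-1)**2) + (-7)**2)**2 = ((6 + 2*1) + 49)**2 = ((6 + 2) + 49)**2 = (8 + 49)**2 = 57**2 = 3249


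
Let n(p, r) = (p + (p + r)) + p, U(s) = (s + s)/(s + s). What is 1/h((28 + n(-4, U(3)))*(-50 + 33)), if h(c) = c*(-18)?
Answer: 1/5202 ≈ 0.00019223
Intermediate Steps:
U(s) = 1 (U(s) = (2*s)/((2*s)) = (2*s)*(1/(2*s)) = 1)
n(p, r) = r + 3*p (n(p, r) = (r + 2*p) + p = r + 3*p)
h(c) = -18*c
1/h((28 + n(-4, U(3)))*(-50 + 33)) = 1/(-18*(28 + (1 + 3*(-4)))*(-50 + 33)) = 1/(-18*(28 + (1 - 12))*(-17)) = 1/(-18*(28 - 11)*(-17)) = 1/(-306*(-17)) = 1/(-18*(-289)) = 1/5202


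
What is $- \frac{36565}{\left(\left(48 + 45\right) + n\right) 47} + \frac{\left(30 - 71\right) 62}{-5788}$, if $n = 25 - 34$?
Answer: $- \frac{50400601}{5712756} \approx -8.8225$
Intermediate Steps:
$n = -9$ ($n = 25 - 34 = -9$)
$- \frac{36565}{\left(\left(48 + 45\right) + n\right) 47} + \frac{\left(30 - 71\right) 62}{-5788} = - \frac{36565}{\left(\left(48 + 45\right) - 9\right) 47} + \frac{\left(30 - 71\right) 62}{-5788} = - \frac{36565}{\left(93 - 9\right) 47} + \left(-41\right) 62 \left(- \frac{1}{5788}\right) = - \frac{36565}{84 \cdot 47} - - \frac{1271}{2894} = - \frac{36565}{3948} + \frac{1271}{2894} = - \frac{50400601}{5712756}$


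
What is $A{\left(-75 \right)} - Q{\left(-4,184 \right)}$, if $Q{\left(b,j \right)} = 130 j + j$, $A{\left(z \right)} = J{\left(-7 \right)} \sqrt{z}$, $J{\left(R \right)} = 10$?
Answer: $-24104 + 50 i \sqrt{3} \approx -24104.0 + 86.603 i$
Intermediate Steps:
$A{\left(z \right)} = 10 \sqrt{z}$
$Q{\left(b,j \right)} = 131 j$
$A{\left(-75 \right)} - Q{\left(-4,184 \right)} = 10 \sqrt{-75} - 131 \cdot 184 = 10 \cdot 5 i \sqrt{3} - 24104 = 50 i \sqrt{3} - 24104 = -24104 + 50 i \sqrt{3}$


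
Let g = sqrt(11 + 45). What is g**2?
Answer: 56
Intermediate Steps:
g = 2*sqrt(14) (g = sqrt(56) = 2*sqrt(14) ≈ 7.4833)
g**2 = (2*sqrt(14))**2 = 56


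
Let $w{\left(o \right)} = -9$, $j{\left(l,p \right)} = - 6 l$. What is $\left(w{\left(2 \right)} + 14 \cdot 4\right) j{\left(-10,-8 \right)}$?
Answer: $2820$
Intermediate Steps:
$\left(w{\left(2 \right)} + 14 \cdot 4\right) j{\left(-10,-8 \right)} = \left(-9 + 14 \cdot 4\right) \left(\left(-6\right) \left(-10\right)\right) = \left(-9 + 56\right) 60 = 47 \cdot 60 = 2820$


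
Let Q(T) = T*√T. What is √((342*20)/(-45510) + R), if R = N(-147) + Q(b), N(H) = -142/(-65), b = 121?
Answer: √12961020730645/98605 ≈ 36.511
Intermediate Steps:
N(H) = 142/65 (N(H) = -142*(-1/65) = 142/65)
Q(T) = T^(3/2)
R = 86657/65 (R = 142/65 + 121^(3/2) = 142/65 + 1331 = 86657/65 ≈ 1333.2)
√((342*20)/(-45510) + R) = √((342*20)/(-45510) + 86657/65) = √(6840*(-1/45510) + 86657/65) = √(-228/1517 + 86657/65) = √(131443849/98605) = √12961020730645/98605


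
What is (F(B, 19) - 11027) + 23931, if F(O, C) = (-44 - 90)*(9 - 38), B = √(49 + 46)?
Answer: 16790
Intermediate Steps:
B = √95 ≈ 9.7468
F(O, C) = 3886 (F(O, C) = -134*(-29) = 3886)
(F(B, 19) - 11027) + 23931 = (3886 - 11027) + 23931 = -7141 + 23931 = 16790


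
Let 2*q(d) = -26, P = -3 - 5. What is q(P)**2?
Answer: 169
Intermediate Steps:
P = -8
q(d) = -13 (q(d) = (1/2)*(-26) = -13)
q(P)**2 = (-13)**2 = 169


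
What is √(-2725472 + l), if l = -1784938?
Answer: I*√4510410 ≈ 2123.8*I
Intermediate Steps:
√(-2725472 + l) = √(-2725472 - 1784938) = √(-4510410) = I*√4510410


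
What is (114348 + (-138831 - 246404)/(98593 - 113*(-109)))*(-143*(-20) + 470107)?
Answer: 1199628905817463/22182 ≈ 5.4081e+10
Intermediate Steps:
(114348 + (-138831 - 246404)/(98593 - 113*(-109)))*(-143*(-20) + 470107) = (114348 - 385235/(98593 + 12317))*(2860 + 470107) = (114348 - 385235/110910)*472967 = (114348 - 385235*1/110910)*472967 = (114348 - 77047/22182)*472967 = (2536390289/22182)*472967 = 1199628905817463/22182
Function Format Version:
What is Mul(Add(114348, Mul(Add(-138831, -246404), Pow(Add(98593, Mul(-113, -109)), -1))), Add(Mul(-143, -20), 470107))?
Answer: Rational(1199628905817463, 22182) ≈ 5.4081e+10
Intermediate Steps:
Mul(Add(114348, Mul(Add(-138831, -246404), Pow(Add(98593, Mul(-113, -109)), -1))), Add(Mul(-143, -20), 470107)) = Mul(Add(114348, Mul(-385235, Pow(Add(98593, 12317), -1))), Add(2860, 470107)) = Mul(Add(114348, Mul(-385235, Pow(110910, -1))), 472967) = Mul(Add(114348, Mul(-385235, Rational(1, 110910))), 472967) = Mul(Add(114348, Rational(-77047, 22182)), 472967) = Mul(Rational(2536390289, 22182), 472967) = Rational(1199628905817463, 22182)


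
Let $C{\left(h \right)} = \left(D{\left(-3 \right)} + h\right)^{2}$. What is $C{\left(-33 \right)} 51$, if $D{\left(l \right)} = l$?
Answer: $66096$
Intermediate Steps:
$C{\left(h \right)} = \left(-3 + h\right)^{2}$
$C{\left(-33 \right)} 51 = \left(-3 - 33\right)^{2} \cdot 51 = \left(-36\right)^{2} \cdot 51 = 1296 \cdot 51 = 66096$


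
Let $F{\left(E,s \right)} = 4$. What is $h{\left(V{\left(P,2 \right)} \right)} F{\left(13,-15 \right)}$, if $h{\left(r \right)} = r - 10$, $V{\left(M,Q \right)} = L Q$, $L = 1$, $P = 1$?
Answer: $-32$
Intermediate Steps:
$V{\left(M,Q \right)} = Q$ ($V{\left(M,Q \right)} = 1 Q = Q$)
$h{\left(r \right)} = -10 + r$ ($h{\left(r \right)} = r - 10 = -10 + r$)
$h{\left(V{\left(P,2 \right)} \right)} F{\left(13,-15 \right)} = \left(-10 + 2\right) 4 = \left(-8\right) 4 = -32$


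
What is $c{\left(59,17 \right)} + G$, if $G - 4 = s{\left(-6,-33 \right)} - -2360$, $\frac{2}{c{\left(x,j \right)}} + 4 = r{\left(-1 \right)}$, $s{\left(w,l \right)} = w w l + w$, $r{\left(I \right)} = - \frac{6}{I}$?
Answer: $1171$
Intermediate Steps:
$s{\left(w,l \right)} = w + l w^{2}$ ($s{\left(w,l \right)} = w^{2} l + w = l w^{2} + w = w + l w^{2}$)
$c{\left(x,j \right)} = 1$ ($c{\left(x,j \right)} = \frac{2}{-4 - \frac{6}{-1}} = \frac{2}{-4 - -6} = \frac{2}{-4 + 6} = \frac{2}{2} = 2 \cdot \frac{1}{2} = 1$)
$G = 1170$ ($G = 4 - \left(-2360 + 6 \left(1 - -198\right)\right) = 4 + \left(- 6 \left(1 + 198\right) + 2360\right) = 4 + \left(\left(-6\right) 199 + 2360\right) = 4 + \left(-1194 + 2360\right) = 4 + 1166 = 1170$)
$c{\left(59,17 \right)} + G = 1 + 1170 = 1171$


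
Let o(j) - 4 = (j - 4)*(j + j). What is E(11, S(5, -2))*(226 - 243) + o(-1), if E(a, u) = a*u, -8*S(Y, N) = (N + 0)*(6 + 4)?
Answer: -907/2 ≈ -453.50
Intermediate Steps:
o(j) = 4 + 2*j*(-4 + j) (o(j) = 4 + (j - 4)*(j + j) = 4 + (-4 + j)*(2*j) = 4 + 2*j*(-4 + j))
S(Y, N) = -5*N/4 (S(Y, N) = -(N + 0)*(6 + 4)/8 = -N*10/8 = -5*N/4)
E(11, S(5, -2))*(226 - 243) + o(-1) = (11*(-5/4*(-2)))*(226 - 243) + (4 - 8*(-1) + 2*(-1)²) = (11*(5/2))*(-17) + (4 + 8 + 2*1) = (55/2)*(-17) + (4 + 8 + 2) = -935/2 + 14 = -907/2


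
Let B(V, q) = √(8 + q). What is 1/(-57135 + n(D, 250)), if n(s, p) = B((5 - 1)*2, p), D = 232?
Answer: -19045/1088135989 - √258/3264407967 ≈ -1.7507e-5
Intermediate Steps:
n(s, p) = √(8 + p)
1/(-57135 + n(D, 250)) = 1/(-57135 + √(8 + 250)) = 1/(-57135 + √258)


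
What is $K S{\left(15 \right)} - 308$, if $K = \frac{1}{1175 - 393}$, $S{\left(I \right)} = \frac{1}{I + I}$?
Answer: $- \frac{7225679}{23460} \approx -308.0$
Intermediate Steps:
$S{\left(I \right)} = \frac{1}{2 I}$
$K = \frac{1}{782} \approx 0.0012788$
$K S{\left(15 \right)} - 308 = \frac{\frac{1}{2} \cdot \frac{1}{15}}{782} - 308 = \frac{1}{782} \cdot \frac{1}{30} - 308 = \frac{1}{23460} - 308 = - \frac{7225679}{23460}$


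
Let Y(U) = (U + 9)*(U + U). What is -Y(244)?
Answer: -123464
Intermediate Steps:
Y(U) = 2*U*(9 + U) (Y(U) = (9 + U)*(2*U) = 2*U*(9 + U))
-Y(244) = -2*244*(9 + 244) = -2*244*253 = -1*123464 = -123464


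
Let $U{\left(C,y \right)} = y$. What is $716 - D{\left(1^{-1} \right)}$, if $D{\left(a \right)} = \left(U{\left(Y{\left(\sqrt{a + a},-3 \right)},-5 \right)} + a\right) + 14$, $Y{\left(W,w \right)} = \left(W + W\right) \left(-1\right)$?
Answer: $706$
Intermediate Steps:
$Y{\left(W,w \right)} = - 2 W$ ($Y{\left(W,w \right)} = 2 W \left(-1\right) = - 2 W$)
$D{\left(a \right)} = 9 + a$ ($D{\left(a \right)} = \left(-5 + a\right) + 14 = 9 + a$)
$716 - D{\left(1^{-1} \right)} = 716 - \left(9 + 1^{-1}\right) = 716 - \left(9 + 1\right) = 716 - 10 = 706$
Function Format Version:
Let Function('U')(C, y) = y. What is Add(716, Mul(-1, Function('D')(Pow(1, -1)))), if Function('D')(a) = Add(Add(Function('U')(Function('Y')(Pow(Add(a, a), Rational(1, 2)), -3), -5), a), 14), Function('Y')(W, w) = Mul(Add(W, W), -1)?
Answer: 706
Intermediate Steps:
Function('Y')(W, w) = Mul(-2, W) (Function('Y')(W, w) = Mul(Mul(2, W), -1) = Mul(-2, W))
Function('D')(a) = Add(9, a) (Function('D')(a) = Add(Add(-5, a), 14) = Add(9, a))
Add(716, Mul(-1, Function('D')(Pow(1, -1)))) = Add(716, Mul(-1, Add(9, Pow(1, -1)))) = Add(716, Mul(-1, Add(9, 1))) = Add(716, Mul(-1, 10)) = Add(716, -10) = 706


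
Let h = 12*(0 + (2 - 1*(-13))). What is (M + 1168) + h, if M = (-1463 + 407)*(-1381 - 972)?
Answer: 2486116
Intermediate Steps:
h = 180 (h = 12*(0 + (2 + 13)) = 12*(0 + 15) = 12*15 = 180)
M = 2484768 (M = -1056*(-2353) = 2484768)
(M + 1168) + h = (2484768 + 1168) + 180 = 2485936 + 180 = 2486116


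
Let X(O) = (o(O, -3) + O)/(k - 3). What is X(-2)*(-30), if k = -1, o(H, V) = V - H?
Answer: -45/2 ≈ -22.500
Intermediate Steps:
X(O) = ¾ (X(O) = ((-3 - O) + O)/(-1 - 3) = -3/(-4) = -3*(-¼) = ¾)
X(-2)*(-30) = (¾)*(-30) = -45/2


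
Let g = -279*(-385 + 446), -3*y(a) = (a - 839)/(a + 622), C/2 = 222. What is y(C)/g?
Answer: -395/54426762 ≈ -7.2575e-6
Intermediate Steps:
C = 444 (C = 2*222 = 444)
y(a) = -(-839 + a)/(3*(622 + a)) (y(a) = -(a - 839)/(3*(a + 622)) = -(-839 + a)/(3*(622 + a)))
g = -17019 (g = -279*61 = -17019)
y(C)/g = ((839 - 1*444)/(3*(622 + 444)))/(-17019) = ((⅓)*(839 - 444)/1066)*(-1/17019) = ((⅓)*(1/1066)*395)*(-1/17019) = (395/3198)*(-1/17019) = -395/54426762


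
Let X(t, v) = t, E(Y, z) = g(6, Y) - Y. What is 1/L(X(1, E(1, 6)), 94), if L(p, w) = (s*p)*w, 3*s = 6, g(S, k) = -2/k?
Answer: 1/188 ≈ 0.0053191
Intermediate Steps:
E(Y, z) = -Y - 2/Y (E(Y, z) = -2/Y - Y = -Y - 2/Y)
s = 2 (s = (⅓)*6 = 2)
L(p, w) = 2*p*w (L(p, w) = (2*p)*w = 2*p*w)
1/L(X(1, E(1, 6)), 94) = 1/(2*1*94) = 1/188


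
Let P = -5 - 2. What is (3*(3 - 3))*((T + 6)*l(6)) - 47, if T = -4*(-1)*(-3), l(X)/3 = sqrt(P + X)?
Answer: -47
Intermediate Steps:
P = -7
l(X) = 3*sqrt(-7 + X)
T = -12 (T = 4*(-3) = -12)
(3*(3 - 3))*((T + 6)*l(6)) - 47 = (3*(3 - 3))*((-12 + 6)*(3*sqrt(-7 + 6))) - 47 = (3*0)*(-18*sqrt(-1)) - 47 = 0*(-18*I) - 47 = 0 - 47 = -47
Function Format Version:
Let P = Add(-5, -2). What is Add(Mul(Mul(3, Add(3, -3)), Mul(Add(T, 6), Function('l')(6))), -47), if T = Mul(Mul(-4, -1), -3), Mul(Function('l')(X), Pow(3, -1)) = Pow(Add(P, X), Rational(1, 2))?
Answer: -47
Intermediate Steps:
P = -7
Function('l')(X) = Mul(3, Pow(Add(-7, X), Rational(1, 2)))
T = -12 (T = Mul(4, -3) = -12)
Add(Mul(Mul(3, Add(3, -3)), Mul(Add(T, 6), Function('l')(6))), -47) = Add(Mul(Mul(3, Add(3, -3)), Mul(Add(-12, 6), Mul(3, Pow(Add(-7, 6), Rational(1, 2))))), -47) = Add(Mul(Mul(3, 0), Mul(-6, Mul(3, Pow(-1, Rational(1, 2))))), -47) = Add(Mul(0, Mul(-6, Mul(3, I))), -47) = Add(Mul(0, Mul(-18, I)), -47) = Add(0, -47) = -47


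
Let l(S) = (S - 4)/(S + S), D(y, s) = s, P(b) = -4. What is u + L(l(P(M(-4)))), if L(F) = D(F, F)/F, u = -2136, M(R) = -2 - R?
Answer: -2135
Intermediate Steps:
l(S) = (-4 + S)/(2*S) (l(S) = (-4 + S)/((2*S)) = (-4 + S)*(1/(2*S)) = (-4 + S)/(2*S))
L(F) = 1 (L(F) = F/F = 1)
u + L(l(P(M(-4)))) = -2136 + 1 = -2135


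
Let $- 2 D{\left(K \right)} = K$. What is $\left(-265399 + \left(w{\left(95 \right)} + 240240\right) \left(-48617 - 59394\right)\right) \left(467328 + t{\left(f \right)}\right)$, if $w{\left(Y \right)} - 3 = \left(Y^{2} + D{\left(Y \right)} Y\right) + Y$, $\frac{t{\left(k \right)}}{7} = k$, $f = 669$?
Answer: $- \frac{24966373070128599}{2} \approx -1.2483 \cdot 10^{16}$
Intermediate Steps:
$t{\left(k \right)} = 7 k$
$D{\left(K \right)} = - \frac{K}{2}$
$w{\left(Y \right)} = 3 + Y + \frac{Y^{2}}{2}$ ($w{\left(Y \right)} = 3 + \left(\left(Y^{2} + - \frac{Y}{2} Y\right) + Y\right) = 3 + \left(\left(Y^{2} - \frac{Y^{2}}{2}\right) + Y\right) = 3 + \left(\frac{Y^{2}}{2} + Y\right) = 3 + \left(Y + \frac{Y^{2}}{2}\right) = 3 + Y + \frac{Y^{2}}{2}$)
$\left(-265399 + \left(w{\left(95 \right)} + 240240\right) \left(-48617 - 59394\right)\right) \left(467328 + t{\left(f \right)}\right) = \left(-265399 + \left(\left(3 + 95 + \frac{95^{2}}{2}\right) + 240240\right) \left(-48617 - 59394\right)\right) \left(467328 + 7 \cdot 669\right) = \left(-265399 + \left(\left(3 + 95 + \frac{1}{2} \cdot 9025\right) + 240240\right) \left(-108011\right)\right) \left(467328 + 4683\right) = \left(-265399 + \left(\left(3 + 95 + \frac{9025}{2}\right) + 240240\right) \left(-108011\right)\right) 472011 = \left(-265399 + \left(\frac{9221}{2} + 240240\right) \left(-108011\right)\right) 472011 = \left(-265399 + \frac{489701}{2} \left(-108011\right)\right) 472011 = \left(-265399 - \frac{52893094711}{2}\right) 472011 = \left(- \frac{52893625509}{2}\right) 472011 = - \frac{24966373070128599}{2}$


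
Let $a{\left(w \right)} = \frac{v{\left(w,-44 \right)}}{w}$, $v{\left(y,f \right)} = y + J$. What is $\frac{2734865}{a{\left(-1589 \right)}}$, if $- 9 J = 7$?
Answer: $\frac{798189885}{292} \approx 2.7335 \cdot 10^{6}$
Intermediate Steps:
$J = - \frac{7}{9}$ ($J = \left(- \frac{1}{9}\right) 7 = - \frac{7}{9} \approx -0.77778$)
$v{\left(y,f \right)} = - \frac{7}{9} + y$ ($v{\left(y,f \right)} = y - \frac{7}{9} = - \frac{7}{9} + y$)
$a{\left(w \right)} = \frac{- \frac{7}{9} + w}{w}$
$\frac{2734865}{a{\left(-1589 \right)}} = \frac{2734865}{\frac{1}{-1589} \left(- \frac{7}{9} - 1589\right)} = \frac{2734865}{\left(- \frac{1}{1589}\right) \left(- \frac{14308}{9}\right)} = \frac{2734865}{\frac{2044}{2043}} = 2734865 \cdot \frac{2043}{2044} = \frac{798189885}{292}$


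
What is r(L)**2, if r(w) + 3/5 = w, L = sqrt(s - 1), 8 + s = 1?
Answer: (3 - 10*I*sqrt(2))**2/25 ≈ -7.64 - 3.3941*I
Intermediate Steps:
s = -7 (s = -8 + 1 = -7)
L = 2*I*sqrt(2) (L = sqrt(-7 - 1) = sqrt(-8) = 2*I*sqrt(2) ≈ 2.8284*I)
r(w) = -3/5 + w
r(L)**2 = (-3/5 + 2*I*sqrt(2))**2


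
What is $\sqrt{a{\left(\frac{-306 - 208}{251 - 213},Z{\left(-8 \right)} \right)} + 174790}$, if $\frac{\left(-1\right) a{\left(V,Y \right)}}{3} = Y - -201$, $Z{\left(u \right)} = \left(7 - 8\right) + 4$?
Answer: $\sqrt{174178} \approx 417.35$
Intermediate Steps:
$Z{\left(u \right)} = 3$ ($Z{\left(u \right)} = -1 + 4 = 3$)
$a{\left(V,Y \right)} = -603 - 3 Y$ ($a{\left(V,Y \right)} = - 3 \left(Y - -201\right) = - 3 \left(Y + 201\right) = - 3 \left(201 + Y\right) = -603 - 3 Y$)
$\sqrt{a{\left(\frac{-306 - 208}{251 - 213},Z{\left(-8 \right)} \right)} + 174790} = \sqrt{\left(-603 - 9\right) + 174790} = \sqrt{-612 + 174790} = \sqrt{174178}$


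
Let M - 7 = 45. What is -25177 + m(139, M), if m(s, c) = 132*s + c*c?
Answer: -4125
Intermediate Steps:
M = 52 (M = 7 + 45 = 52)
m(s, c) = c**2 + 132*s (m(s, c) = 132*s + c**2 = c**2 + 132*s)
-25177 + m(139, M) = -25177 + (52**2 + 132*139) = -25177 + (2704 + 18348) = -25177 + 21052 = -4125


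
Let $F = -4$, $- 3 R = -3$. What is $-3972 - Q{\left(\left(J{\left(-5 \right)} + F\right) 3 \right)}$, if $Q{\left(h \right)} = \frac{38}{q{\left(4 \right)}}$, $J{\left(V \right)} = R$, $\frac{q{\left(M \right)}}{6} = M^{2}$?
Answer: $- \frac{190675}{48} \approx -3972.4$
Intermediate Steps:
$R = 1$ ($R = \left(- \frac{1}{3}\right) \left(-3\right) = 1$)
$q{\left(M \right)} = 6 M^{2}$
$J{\left(V \right)} = 1$
$Q{\left(h \right)} = \frac{19}{48}$ ($Q{\left(h \right)} = \frac{38}{6 \cdot 4^{2}} = \frac{38}{6 \cdot 16} = \frac{38}{96} = 38 \cdot \frac{1}{96} = \frac{19}{48}$)
$-3972 - Q{\left(\left(J{\left(-5 \right)} + F\right) 3 \right)} = -3972 - \frac{19}{48} = - \frac{190675}{48}$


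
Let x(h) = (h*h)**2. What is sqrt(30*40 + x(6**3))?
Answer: 4*sqrt(136048971) ≈ 46656.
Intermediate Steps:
x(h) = h**4 (x(h) = (h**2)**2 = h**4)
sqrt(30*40 + x(6**3)) = sqrt(30*40 + (6**3)**4) = sqrt(1200 + 216**4) = sqrt(1200 + 2176782336) = sqrt(2176783536) = 4*sqrt(136048971)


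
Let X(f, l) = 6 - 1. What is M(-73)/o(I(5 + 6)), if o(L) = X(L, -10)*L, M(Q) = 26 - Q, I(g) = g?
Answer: 9/5 ≈ 1.8000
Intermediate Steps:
X(f, l) = 5
o(L) = 5*L
M(-73)/o(I(5 + 6)) = (26 - 1*(-73))/((5*(5 + 6))) = (26 + 73)/((5*11)) = 99/55 = 99*(1/55) = 9/5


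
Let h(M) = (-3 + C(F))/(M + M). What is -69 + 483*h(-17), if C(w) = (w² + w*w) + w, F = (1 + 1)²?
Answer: -18285/34 ≈ -537.79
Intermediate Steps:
F = 4 (F = 2² = 4)
C(w) = w + 2*w² (C(w) = (w² + w²) + w = 2*w² + w = w + 2*w²)
h(M) = 33/(2*M) (h(M) = (-3 + 4*(1 + 2*4))/(M + M) = (-3 + 4*(1 + 8))/((2*M)) = (-3 + 4*9)*(1/(2*M)) = (-3 + 36)*(1/(2*M)) = 33*(1/(2*M)) = 33/(2*M))
-69 + 483*h(-17) = -69 + 483*((33/2)/(-17)) = -69 + 483*((33/2)*(-1/17)) = -69 + 483*(-33/34) = -69 - 15939/34 = -18285/34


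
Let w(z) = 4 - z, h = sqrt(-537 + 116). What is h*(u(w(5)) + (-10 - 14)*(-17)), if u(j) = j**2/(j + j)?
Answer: 815*I*sqrt(421)/2 ≈ 8361.2*I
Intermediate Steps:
h = I*sqrt(421) (h = sqrt(-421) = I*sqrt(421) ≈ 20.518*I)
u(j) = j/2 (u(j) = j**2/((2*j)) = (1/(2*j))*j**2 = j/2)
h*(u(w(5)) + (-10 - 14)*(-17)) = (I*sqrt(421))*((4 - 1*5)/2 + (-10 - 14)*(-17)) = (I*sqrt(421))*((4 - 5)/2 - 24*(-17)) = (I*sqrt(421))*((1/2)*(-1) + 408) = (I*sqrt(421))*(-1/2 + 408) = (I*sqrt(421))*(815/2) = 815*I*sqrt(421)/2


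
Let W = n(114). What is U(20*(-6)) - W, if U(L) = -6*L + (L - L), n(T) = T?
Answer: 606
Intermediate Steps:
U(L) = -6*L (U(L) = -6*L + 0 = -6*L)
W = 114
U(20*(-6)) - W = -120*(-6) - 1*114 = -6*(-120) - 114 = 720 - 114 = 606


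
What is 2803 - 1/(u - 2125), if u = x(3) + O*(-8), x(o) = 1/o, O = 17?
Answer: 19009949/6782 ≈ 2803.0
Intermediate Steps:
u = -407/3 (u = 1/3 + 17*(-8) = ⅓ - 136 = -407/3 ≈ -135.67)
2803 - 1/(u - 2125) = 2803 - 1/(-407/3 - 2125) = 2803 - 1/(-6782/3) = 2803 - 1*(-3/6782) = 2803 + 3/6782 = 19009949/6782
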